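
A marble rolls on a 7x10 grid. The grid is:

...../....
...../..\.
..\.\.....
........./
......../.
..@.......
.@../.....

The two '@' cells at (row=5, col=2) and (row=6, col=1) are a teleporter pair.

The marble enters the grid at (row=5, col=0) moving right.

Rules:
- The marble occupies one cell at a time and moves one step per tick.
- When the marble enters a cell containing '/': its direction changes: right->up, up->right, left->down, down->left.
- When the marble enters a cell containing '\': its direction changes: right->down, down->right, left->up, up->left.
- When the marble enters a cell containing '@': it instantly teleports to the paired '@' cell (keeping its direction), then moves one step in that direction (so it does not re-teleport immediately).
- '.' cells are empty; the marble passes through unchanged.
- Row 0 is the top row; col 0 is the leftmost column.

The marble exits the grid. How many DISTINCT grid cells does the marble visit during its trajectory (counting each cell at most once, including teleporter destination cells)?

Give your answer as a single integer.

Answer: 15

Derivation:
Step 1: enter (5,0), '.' pass, move right to (5,1)
Step 2: enter (5,1), '.' pass, move right to (5,2)
Step 3: enter (5,2), '@' teleport (5,2)->(6,1), also enter (6,1), move right to (6,2)
Step 4: enter (6,2), '.' pass, move right to (6,3)
Step 5: enter (6,3), '.' pass, move right to (6,4)
Step 6: enter (6,4), '/' deflects right->up, move up to (5,4)
Step 7: enter (5,4), '.' pass, move up to (4,4)
Step 8: enter (4,4), '.' pass, move up to (3,4)
Step 9: enter (3,4), '.' pass, move up to (2,4)
Step 10: enter (2,4), '\' deflects up->left, move left to (2,3)
Step 11: enter (2,3), '.' pass, move left to (2,2)
Step 12: enter (2,2), '\' deflects left->up, move up to (1,2)
Step 13: enter (1,2), '.' pass, move up to (0,2)
Step 14: enter (0,2), '.' pass, move up to (-1,2)
Step 15: at (-1,2) — EXIT via top edge, pos 2
Distinct cells visited: 15 (path length 15)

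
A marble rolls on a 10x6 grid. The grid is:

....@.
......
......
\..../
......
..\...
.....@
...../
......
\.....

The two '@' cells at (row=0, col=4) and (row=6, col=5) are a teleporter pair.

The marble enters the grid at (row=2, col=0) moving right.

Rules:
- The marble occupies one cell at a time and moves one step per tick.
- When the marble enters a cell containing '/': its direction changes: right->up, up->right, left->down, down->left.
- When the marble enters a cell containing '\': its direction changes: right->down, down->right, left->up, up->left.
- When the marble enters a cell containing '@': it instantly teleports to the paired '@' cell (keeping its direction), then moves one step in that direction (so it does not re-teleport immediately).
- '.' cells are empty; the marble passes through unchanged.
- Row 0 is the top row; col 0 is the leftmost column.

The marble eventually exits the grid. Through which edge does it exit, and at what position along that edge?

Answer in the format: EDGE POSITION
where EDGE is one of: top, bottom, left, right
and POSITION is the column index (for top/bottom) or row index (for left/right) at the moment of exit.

Answer: right 2

Derivation:
Step 1: enter (2,0), '.' pass, move right to (2,1)
Step 2: enter (2,1), '.' pass, move right to (2,2)
Step 3: enter (2,2), '.' pass, move right to (2,3)
Step 4: enter (2,3), '.' pass, move right to (2,4)
Step 5: enter (2,4), '.' pass, move right to (2,5)
Step 6: enter (2,5), '.' pass, move right to (2,6)
Step 7: at (2,6) — EXIT via right edge, pos 2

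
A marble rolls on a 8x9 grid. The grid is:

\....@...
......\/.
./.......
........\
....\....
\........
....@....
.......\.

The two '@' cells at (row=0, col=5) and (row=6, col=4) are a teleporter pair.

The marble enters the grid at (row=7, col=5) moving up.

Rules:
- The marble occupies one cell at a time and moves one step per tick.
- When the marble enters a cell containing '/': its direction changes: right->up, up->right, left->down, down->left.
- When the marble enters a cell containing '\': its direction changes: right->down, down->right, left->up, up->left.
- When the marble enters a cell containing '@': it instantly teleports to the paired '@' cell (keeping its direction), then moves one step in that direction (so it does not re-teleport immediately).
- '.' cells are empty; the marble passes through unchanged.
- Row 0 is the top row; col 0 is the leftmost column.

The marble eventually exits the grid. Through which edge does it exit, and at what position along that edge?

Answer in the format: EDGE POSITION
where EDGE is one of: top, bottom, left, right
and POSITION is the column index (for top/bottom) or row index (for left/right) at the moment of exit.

Step 1: enter (7,5), '.' pass, move up to (6,5)
Step 2: enter (6,5), '.' pass, move up to (5,5)
Step 3: enter (5,5), '.' pass, move up to (4,5)
Step 4: enter (4,5), '.' pass, move up to (3,5)
Step 5: enter (3,5), '.' pass, move up to (2,5)
Step 6: enter (2,5), '.' pass, move up to (1,5)
Step 7: enter (1,5), '.' pass, move up to (0,5)
Step 8: enter (0,5), '@' teleport (0,5)->(6,4), also enter (6,4), move up to (5,4)
Step 9: enter (5,4), '.' pass, move up to (4,4)
Step 10: enter (4,4), '\' deflects up->left, move left to (4,3)
Step 11: enter (4,3), '.' pass, move left to (4,2)
Step 12: enter (4,2), '.' pass, move left to (4,1)
Step 13: enter (4,1), '.' pass, move left to (4,0)
Step 14: enter (4,0), '.' pass, move left to (4,-1)
Step 15: at (4,-1) — EXIT via left edge, pos 4

Answer: left 4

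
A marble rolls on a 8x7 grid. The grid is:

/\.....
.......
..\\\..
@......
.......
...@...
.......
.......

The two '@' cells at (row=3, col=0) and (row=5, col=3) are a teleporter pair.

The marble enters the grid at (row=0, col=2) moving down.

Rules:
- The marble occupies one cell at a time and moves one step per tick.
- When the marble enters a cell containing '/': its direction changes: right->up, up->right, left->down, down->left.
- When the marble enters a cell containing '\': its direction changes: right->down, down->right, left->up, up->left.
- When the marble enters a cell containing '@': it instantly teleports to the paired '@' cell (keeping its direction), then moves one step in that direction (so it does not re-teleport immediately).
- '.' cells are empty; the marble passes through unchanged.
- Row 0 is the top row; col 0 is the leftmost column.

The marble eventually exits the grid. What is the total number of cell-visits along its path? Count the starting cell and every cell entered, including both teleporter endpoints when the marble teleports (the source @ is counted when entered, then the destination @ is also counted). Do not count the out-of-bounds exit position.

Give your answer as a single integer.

Step 1: enter (0,2), '.' pass, move down to (1,2)
Step 2: enter (1,2), '.' pass, move down to (2,2)
Step 3: enter (2,2), '\' deflects down->right, move right to (2,3)
Step 4: enter (2,3), '\' deflects right->down, move down to (3,3)
Step 5: enter (3,3), '.' pass, move down to (4,3)
Step 6: enter (4,3), '.' pass, move down to (5,3)
Step 7: enter (5,3), '@' teleport (5,3)->(3,0), also enter (3,0), move down to (4,0)
Step 8: enter (4,0), '.' pass, move down to (5,0)
Step 9: enter (5,0), '.' pass, move down to (6,0)
Step 10: enter (6,0), '.' pass, move down to (7,0)
Step 11: enter (7,0), '.' pass, move down to (8,0)
Step 12: at (8,0) — EXIT via bottom edge, pos 0
Path length (cell visits): 12

Answer: 12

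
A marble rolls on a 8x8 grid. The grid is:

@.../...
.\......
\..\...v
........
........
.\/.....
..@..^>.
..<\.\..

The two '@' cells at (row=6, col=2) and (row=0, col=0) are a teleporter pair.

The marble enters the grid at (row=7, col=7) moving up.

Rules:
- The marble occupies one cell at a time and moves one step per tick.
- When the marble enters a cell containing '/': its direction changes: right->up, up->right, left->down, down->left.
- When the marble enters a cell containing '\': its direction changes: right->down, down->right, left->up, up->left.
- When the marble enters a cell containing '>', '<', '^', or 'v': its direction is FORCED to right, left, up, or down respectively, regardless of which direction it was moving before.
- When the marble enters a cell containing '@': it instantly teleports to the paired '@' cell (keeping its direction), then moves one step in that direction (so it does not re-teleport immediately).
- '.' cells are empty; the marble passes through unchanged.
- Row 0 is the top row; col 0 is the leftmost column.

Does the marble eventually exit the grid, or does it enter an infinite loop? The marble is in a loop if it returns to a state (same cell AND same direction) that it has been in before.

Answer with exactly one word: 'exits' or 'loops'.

Step 1: enter (7,7), '.' pass, move up to (6,7)
Step 2: enter (6,7), '.' pass, move up to (5,7)
Step 3: enter (5,7), '.' pass, move up to (4,7)
Step 4: enter (4,7), '.' pass, move up to (3,7)
Step 5: enter (3,7), '.' pass, move up to (2,7)
Step 6: enter (2,7), 'v' forces up->down, move down to (3,7)
Step 7: enter (3,7), '.' pass, move down to (4,7)
Step 8: enter (4,7), '.' pass, move down to (5,7)
Step 9: enter (5,7), '.' pass, move down to (6,7)
Step 10: enter (6,7), '.' pass, move down to (7,7)
Step 11: enter (7,7), '.' pass, move down to (8,7)
Step 12: at (8,7) — EXIT via bottom edge, pos 7

Answer: exits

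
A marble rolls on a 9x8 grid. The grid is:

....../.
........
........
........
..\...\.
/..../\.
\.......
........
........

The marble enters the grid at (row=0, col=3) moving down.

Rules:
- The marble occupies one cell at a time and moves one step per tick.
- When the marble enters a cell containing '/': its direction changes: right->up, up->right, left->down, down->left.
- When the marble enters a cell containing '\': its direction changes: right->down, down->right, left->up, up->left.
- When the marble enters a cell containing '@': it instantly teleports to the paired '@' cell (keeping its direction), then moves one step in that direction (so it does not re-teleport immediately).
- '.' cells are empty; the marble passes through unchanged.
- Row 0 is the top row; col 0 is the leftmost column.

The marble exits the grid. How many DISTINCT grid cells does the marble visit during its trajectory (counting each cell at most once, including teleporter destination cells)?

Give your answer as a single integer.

Answer: 9

Derivation:
Step 1: enter (0,3), '.' pass, move down to (1,3)
Step 2: enter (1,3), '.' pass, move down to (2,3)
Step 3: enter (2,3), '.' pass, move down to (3,3)
Step 4: enter (3,3), '.' pass, move down to (4,3)
Step 5: enter (4,3), '.' pass, move down to (5,3)
Step 6: enter (5,3), '.' pass, move down to (6,3)
Step 7: enter (6,3), '.' pass, move down to (7,3)
Step 8: enter (7,3), '.' pass, move down to (8,3)
Step 9: enter (8,3), '.' pass, move down to (9,3)
Step 10: at (9,3) — EXIT via bottom edge, pos 3
Distinct cells visited: 9 (path length 9)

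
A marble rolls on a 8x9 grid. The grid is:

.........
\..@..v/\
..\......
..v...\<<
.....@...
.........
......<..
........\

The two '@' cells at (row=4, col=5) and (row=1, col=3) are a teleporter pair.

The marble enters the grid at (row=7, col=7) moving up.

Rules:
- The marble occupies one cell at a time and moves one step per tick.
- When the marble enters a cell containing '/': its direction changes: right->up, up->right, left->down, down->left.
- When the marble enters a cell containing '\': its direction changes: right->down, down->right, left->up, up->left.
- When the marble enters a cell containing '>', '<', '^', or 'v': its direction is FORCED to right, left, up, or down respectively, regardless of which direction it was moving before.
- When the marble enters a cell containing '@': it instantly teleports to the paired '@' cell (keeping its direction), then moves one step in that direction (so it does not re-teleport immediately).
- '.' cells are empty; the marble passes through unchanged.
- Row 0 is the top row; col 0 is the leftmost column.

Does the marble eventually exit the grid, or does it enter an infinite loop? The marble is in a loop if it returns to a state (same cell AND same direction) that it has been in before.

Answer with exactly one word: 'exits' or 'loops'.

Step 1: enter (7,7), '.' pass, move up to (6,7)
Step 2: enter (6,7), '.' pass, move up to (5,7)
Step 3: enter (5,7), '.' pass, move up to (4,7)
Step 4: enter (4,7), '.' pass, move up to (3,7)
Step 5: enter (3,7), '<' forces up->left, move left to (3,6)
Step 6: enter (3,6), '\' deflects left->up, move up to (2,6)
Step 7: enter (2,6), '.' pass, move up to (1,6)
Step 8: enter (1,6), 'v' forces up->down, move down to (2,6)
Step 9: enter (2,6), '.' pass, move down to (3,6)
Step 10: enter (3,6), '\' deflects down->right, move right to (3,7)
Step 11: enter (3,7), '<' forces right->left, move left to (3,6)
Step 12: at (3,6) dir=left — LOOP DETECTED (seen before)

Answer: loops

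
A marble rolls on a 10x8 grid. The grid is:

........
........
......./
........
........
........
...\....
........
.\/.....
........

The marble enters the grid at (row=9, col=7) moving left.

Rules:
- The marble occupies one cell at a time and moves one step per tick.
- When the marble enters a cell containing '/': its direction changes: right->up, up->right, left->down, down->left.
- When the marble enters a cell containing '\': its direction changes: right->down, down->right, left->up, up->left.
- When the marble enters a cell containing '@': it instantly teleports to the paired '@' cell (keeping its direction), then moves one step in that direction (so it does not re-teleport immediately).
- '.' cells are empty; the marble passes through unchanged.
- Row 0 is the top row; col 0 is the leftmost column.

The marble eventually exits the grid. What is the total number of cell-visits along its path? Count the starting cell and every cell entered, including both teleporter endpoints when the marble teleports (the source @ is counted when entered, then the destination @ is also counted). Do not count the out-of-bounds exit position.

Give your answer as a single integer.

Answer: 8

Derivation:
Step 1: enter (9,7), '.' pass, move left to (9,6)
Step 2: enter (9,6), '.' pass, move left to (9,5)
Step 3: enter (9,5), '.' pass, move left to (9,4)
Step 4: enter (9,4), '.' pass, move left to (9,3)
Step 5: enter (9,3), '.' pass, move left to (9,2)
Step 6: enter (9,2), '.' pass, move left to (9,1)
Step 7: enter (9,1), '.' pass, move left to (9,0)
Step 8: enter (9,0), '.' pass, move left to (9,-1)
Step 9: at (9,-1) — EXIT via left edge, pos 9
Path length (cell visits): 8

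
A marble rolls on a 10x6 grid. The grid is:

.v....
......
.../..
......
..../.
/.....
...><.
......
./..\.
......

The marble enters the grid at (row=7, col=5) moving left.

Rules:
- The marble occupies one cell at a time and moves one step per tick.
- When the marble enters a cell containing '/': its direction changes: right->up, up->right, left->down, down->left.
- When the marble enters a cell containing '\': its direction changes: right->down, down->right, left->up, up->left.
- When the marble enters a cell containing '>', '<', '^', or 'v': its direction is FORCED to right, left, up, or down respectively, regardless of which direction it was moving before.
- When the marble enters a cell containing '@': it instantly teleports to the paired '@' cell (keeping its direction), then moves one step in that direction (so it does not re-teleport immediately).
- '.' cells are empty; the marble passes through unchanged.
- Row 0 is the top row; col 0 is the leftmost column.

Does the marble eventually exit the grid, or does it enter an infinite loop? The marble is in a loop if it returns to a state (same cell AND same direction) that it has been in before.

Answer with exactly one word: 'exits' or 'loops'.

Answer: exits

Derivation:
Step 1: enter (7,5), '.' pass, move left to (7,4)
Step 2: enter (7,4), '.' pass, move left to (7,3)
Step 3: enter (7,3), '.' pass, move left to (7,2)
Step 4: enter (7,2), '.' pass, move left to (7,1)
Step 5: enter (7,1), '.' pass, move left to (7,0)
Step 6: enter (7,0), '.' pass, move left to (7,-1)
Step 7: at (7,-1) — EXIT via left edge, pos 7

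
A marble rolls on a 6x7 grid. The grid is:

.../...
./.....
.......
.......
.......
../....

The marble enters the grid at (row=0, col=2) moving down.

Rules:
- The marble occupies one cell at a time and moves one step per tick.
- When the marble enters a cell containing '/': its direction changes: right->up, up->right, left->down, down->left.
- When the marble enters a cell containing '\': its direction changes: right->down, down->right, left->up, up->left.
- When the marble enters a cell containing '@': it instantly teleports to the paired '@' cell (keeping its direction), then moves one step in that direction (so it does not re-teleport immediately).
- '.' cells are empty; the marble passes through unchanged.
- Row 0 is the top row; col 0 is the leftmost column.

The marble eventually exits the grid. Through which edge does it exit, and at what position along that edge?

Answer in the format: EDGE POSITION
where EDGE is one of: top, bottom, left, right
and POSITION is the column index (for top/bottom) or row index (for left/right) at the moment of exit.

Answer: left 5

Derivation:
Step 1: enter (0,2), '.' pass, move down to (1,2)
Step 2: enter (1,2), '.' pass, move down to (2,2)
Step 3: enter (2,2), '.' pass, move down to (3,2)
Step 4: enter (3,2), '.' pass, move down to (4,2)
Step 5: enter (4,2), '.' pass, move down to (5,2)
Step 6: enter (5,2), '/' deflects down->left, move left to (5,1)
Step 7: enter (5,1), '.' pass, move left to (5,0)
Step 8: enter (5,0), '.' pass, move left to (5,-1)
Step 9: at (5,-1) — EXIT via left edge, pos 5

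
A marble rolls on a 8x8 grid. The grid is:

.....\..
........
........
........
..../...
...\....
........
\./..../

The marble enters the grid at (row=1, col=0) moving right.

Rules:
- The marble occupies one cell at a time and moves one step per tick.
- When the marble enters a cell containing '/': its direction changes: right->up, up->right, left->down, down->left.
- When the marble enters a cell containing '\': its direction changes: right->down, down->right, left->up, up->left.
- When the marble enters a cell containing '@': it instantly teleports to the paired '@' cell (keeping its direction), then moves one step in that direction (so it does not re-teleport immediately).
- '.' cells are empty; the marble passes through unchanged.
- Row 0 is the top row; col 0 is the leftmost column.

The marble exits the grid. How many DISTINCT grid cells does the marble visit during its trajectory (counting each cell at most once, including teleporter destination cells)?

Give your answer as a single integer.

Answer: 8

Derivation:
Step 1: enter (1,0), '.' pass, move right to (1,1)
Step 2: enter (1,1), '.' pass, move right to (1,2)
Step 3: enter (1,2), '.' pass, move right to (1,3)
Step 4: enter (1,3), '.' pass, move right to (1,4)
Step 5: enter (1,4), '.' pass, move right to (1,5)
Step 6: enter (1,5), '.' pass, move right to (1,6)
Step 7: enter (1,6), '.' pass, move right to (1,7)
Step 8: enter (1,7), '.' pass, move right to (1,8)
Step 9: at (1,8) — EXIT via right edge, pos 1
Distinct cells visited: 8 (path length 8)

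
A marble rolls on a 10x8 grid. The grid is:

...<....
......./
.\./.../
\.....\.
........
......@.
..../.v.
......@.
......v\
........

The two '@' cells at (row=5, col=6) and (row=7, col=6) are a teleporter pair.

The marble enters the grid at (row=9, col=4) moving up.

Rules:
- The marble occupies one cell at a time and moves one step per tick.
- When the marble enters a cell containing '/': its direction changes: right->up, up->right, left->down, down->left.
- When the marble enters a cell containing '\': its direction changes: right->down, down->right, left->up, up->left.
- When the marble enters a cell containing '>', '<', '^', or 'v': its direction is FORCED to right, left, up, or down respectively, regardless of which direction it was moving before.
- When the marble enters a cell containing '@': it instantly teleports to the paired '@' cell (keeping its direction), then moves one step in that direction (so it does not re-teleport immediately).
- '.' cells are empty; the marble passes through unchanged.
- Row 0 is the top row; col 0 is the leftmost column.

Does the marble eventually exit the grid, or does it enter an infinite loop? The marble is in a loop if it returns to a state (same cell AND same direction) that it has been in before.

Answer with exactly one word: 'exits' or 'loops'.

Answer: loops

Derivation:
Step 1: enter (9,4), '.' pass, move up to (8,4)
Step 2: enter (8,4), '.' pass, move up to (7,4)
Step 3: enter (7,4), '.' pass, move up to (6,4)
Step 4: enter (6,4), '/' deflects up->right, move right to (6,5)
Step 5: enter (6,5), '.' pass, move right to (6,6)
Step 6: enter (6,6), 'v' forces right->down, move down to (7,6)
Step 7: enter (7,6), '@' teleport (7,6)->(5,6), also enter (5,6), move down to (6,6)
Step 8: enter (6,6), 'v' forces down->down, move down to (7,6)
Step 9: at (7,6) dir=down — LOOP DETECTED (seen before)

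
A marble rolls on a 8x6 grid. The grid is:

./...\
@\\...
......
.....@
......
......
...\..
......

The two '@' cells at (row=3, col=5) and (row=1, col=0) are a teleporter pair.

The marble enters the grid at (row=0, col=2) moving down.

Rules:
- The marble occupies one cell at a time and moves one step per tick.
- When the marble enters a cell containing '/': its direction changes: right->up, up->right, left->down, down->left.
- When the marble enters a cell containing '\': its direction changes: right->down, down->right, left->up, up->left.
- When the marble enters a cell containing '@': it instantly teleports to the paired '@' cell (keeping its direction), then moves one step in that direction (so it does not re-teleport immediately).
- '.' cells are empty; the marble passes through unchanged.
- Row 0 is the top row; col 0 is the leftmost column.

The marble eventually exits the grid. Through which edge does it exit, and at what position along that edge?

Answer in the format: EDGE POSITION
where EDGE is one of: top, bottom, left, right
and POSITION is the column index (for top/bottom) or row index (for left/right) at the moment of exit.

Answer: right 1

Derivation:
Step 1: enter (0,2), '.' pass, move down to (1,2)
Step 2: enter (1,2), '\' deflects down->right, move right to (1,3)
Step 3: enter (1,3), '.' pass, move right to (1,4)
Step 4: enter (1,4), '.' pass, move right to (1,5)
Step 5: enter (1,5), '.' pass, move right to (1,6)
Step 6: at (1,6) — EXIT via right edge, pos 1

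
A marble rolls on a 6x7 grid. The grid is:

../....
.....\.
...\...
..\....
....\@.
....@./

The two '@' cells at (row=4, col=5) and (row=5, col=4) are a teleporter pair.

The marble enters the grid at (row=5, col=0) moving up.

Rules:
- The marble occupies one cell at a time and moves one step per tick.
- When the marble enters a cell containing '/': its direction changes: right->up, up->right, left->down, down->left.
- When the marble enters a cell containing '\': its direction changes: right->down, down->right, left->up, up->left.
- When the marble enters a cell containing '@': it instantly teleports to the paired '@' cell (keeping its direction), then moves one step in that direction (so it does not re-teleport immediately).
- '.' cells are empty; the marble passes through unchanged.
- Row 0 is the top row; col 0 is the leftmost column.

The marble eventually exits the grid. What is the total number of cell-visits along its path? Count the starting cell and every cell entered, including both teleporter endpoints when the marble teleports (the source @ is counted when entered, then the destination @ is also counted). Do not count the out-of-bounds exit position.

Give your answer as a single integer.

Step 1: enter (5,0), '.' pass, move up to (4,0)
Step 2: enter (4,0), '.' pass, move up to (3,0)
Step 3: enter (3,0), '.' pass, move up to (2,0)
Step 4: enter (2,0), '.' pass, move up to (1,0)
Step 5: enter (1,0), '.' pass, move up to (0,0)
Step 6: enter (0,0), '.' pass, move up to (-1,0)
Step 7: at (-1,0) — EXIT via top edge, pos 0
Path length (cell visits): 6

Answer: 6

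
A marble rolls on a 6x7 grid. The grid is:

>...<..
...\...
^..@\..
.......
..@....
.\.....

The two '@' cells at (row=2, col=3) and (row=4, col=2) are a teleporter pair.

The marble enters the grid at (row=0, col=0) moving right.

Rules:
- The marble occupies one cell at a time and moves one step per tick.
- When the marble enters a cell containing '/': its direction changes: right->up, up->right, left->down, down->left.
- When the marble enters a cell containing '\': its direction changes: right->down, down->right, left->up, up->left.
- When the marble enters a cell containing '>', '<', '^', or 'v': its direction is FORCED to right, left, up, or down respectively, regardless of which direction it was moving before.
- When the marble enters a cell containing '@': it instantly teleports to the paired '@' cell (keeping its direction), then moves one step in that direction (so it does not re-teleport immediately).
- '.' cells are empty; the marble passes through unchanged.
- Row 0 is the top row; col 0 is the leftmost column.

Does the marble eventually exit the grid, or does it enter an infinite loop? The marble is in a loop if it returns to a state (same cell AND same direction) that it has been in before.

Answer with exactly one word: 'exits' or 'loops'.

Answer: loops

Derivation:
Step 1: enter (0,0), '>' forces right->right, move right to (0,1)
Step 2: enter (0,1), '.' pass, move right to (0,2)
Step 3: enter (0,2), '.' pass, move right to (0,3)
Step 4: enter (0,3), '.' pass, move right to (0,4)
Step 5: enter (0,4), '<' forces right->left, move left to (0,3)
Step 6: enter (0,3), '.' pass, move left to (0,2)
Step 7: enter (0,2), '.' pass, move left to (0,1)
Step 8: enter (0,1), '.' pass, move left to (0,0)
Step 9: enter (0,0), '>' forces left->right, move right to (0,1)
Step 10: at (0,1) dir=right — LOOP DETECTED (seen before)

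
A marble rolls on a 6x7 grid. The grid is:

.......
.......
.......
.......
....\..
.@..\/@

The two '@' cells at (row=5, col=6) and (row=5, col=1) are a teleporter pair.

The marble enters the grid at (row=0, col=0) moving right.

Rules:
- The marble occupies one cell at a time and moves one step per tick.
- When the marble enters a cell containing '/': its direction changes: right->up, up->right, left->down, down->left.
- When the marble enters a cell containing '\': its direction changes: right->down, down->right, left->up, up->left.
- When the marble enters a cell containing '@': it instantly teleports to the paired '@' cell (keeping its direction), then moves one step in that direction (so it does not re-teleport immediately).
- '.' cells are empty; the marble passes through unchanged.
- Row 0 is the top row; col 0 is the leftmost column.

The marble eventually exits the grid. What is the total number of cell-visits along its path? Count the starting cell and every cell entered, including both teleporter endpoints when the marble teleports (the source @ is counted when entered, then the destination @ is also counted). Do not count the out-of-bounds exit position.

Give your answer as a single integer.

Answer: 7

Derivation:
Step 1: enter (0,0), '.' pass, move right to (0,1)
Step 2: enter (0,1), '.' pass, move right to (0,2)
Step 3: enter (0,2), '.' pass, move right to (0,3)
Step 4: enter (0,3), '.' pass, move right to (0,4)
Step 5: enter (0,4), '.' pass, move right to (0,5)
Step 6: enter (0,5), '.' pass, move right to (0,6)
Step 7: enter (0,6), '.' pass, move right to (0,7)
Step 8: at (0,7) — EXIT via right edge, pos 0
Path length (cell visits): 7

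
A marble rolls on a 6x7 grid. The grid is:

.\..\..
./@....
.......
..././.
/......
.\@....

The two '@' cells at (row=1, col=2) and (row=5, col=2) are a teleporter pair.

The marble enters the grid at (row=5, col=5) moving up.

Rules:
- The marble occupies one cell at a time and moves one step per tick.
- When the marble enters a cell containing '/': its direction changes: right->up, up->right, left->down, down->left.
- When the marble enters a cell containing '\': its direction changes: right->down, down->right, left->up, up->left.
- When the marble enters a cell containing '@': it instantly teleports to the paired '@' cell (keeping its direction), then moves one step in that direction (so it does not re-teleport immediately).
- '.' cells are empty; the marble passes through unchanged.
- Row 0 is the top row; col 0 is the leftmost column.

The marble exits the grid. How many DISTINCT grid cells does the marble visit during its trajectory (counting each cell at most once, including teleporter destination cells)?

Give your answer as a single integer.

Step 1: enter (5,5), '.' pass, move up to (4,5)
Step 2: enter (4,5), '.' pass, move up to (3,5)
Step 3: enter (3,5), '/' deflects up->right, move right to (3,6)
Step 4: enter (3,6), '.' pass, move right to (3,7)
Step 5: at (3,7) — EXIT via right edge, pos 3
Distinct cells visited: 4 (path length 4)

Answer: 4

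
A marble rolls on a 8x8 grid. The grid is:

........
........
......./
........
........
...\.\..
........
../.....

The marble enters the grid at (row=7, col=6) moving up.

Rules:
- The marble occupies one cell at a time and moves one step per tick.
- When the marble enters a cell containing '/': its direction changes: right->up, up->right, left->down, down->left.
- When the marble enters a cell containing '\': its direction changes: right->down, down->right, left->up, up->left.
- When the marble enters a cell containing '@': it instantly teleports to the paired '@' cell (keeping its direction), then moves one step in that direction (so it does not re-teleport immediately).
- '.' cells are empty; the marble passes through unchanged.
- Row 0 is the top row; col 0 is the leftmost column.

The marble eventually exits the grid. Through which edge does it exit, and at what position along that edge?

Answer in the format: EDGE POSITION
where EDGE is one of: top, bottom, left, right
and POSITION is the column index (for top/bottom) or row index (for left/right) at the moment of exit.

Answer: top 6

Derivation:
Step 1: enter (7,6), '.' pass, move up to (6,6)
Step 2: enter (6,6), '.' pass, move up to (5,6)
Step 3: enter (5,6), '.' pass, move up to (4,6)
Step 4: enter (4,6), '.' pass, move up to (3,6)
Step 5: enter (3,6), '.' pass, move up to (2,6)
Step 6: enter (2,6), '.' pass, move up to (1,6)
Step 7: enter (1,6), '.' pass, move up to (0,6)
Step 8: enter (0,6), '.' pass, move up to (-1,6)
Step 9: at (-1,6) — EXIT via top edge, pos 6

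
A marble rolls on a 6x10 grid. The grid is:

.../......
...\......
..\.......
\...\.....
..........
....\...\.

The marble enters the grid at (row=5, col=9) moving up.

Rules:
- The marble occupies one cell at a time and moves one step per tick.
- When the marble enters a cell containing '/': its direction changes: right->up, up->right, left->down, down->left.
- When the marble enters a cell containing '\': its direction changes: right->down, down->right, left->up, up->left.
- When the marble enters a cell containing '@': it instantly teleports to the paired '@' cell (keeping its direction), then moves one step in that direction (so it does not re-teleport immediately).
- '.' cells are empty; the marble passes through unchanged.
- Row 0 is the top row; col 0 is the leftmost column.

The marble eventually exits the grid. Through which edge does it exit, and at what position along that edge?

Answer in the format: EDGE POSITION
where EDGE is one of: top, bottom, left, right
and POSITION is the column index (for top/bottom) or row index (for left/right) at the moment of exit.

Answer: top 9

Derivation:
Step 1: enter (5,9), '.' pass, move up to (4,9)
Step 2: enter (4,9), '.' pass, move up to (3,9)
Step 3: enter (3,9), '.' pass, move up to (2,9)
Step 4: enter (2,9), '.' pass, move up to (1,9)
Step 5: enter (1,9), '.' pass, move up to (0,9)
Step 6: enter (0,9), '.' pass, move up to (-1,9)
Step 7: at (-1,9) — EXIT via top edge, pos 9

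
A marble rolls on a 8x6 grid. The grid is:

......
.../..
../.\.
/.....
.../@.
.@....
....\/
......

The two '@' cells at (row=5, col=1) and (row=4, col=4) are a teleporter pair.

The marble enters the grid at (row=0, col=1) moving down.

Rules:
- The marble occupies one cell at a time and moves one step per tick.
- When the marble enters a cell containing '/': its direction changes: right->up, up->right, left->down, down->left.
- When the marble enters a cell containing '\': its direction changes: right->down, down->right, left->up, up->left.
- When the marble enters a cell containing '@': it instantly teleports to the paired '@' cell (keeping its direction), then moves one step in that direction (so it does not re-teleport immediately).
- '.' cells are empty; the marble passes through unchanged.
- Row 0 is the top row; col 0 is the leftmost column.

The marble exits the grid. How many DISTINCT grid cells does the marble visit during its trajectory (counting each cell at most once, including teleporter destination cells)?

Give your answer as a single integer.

Answer: 16

Derivation:
Step 1: enter (0,1), '.' pass, move down to (1,1)
Step 2: enter (1,1), '.' pass, move down to (2,1)
Step 3: enter (2,1), '.' pass, move down to (3,1)
Step 4: enter (3,1), '.' pass, move down to (4,1)
Step 5: enter (4,1), '.' pass, move down to (5,1)
Step 6: enter (5,1), '@' teleport (5,1)->(4,4), also enter (4,4), move down to (5,4)
Step 7: enter (5,4), '.' pass, move down to (6,4)
Step 8: enter (6,4), '\' deflects down->right, move right to (6,5)
Step 9: enter (6,5), '/' deflects right->up, move up to (5,5)
Step 10: enter (5,5), '.' pass, move up to (4,5)
Step 11: enter (4,5), '.' pass, move up to (3,5)
Step 12: enter (3,5), '.' pass, move up to (2,5)
Step 13: enter (2,5), '.' pass, move up to (1,5)
Step 14: enter (1,5), '.' pass, move up to (0,5)
Step 15: enter (0,5), '.' pass, move up to (-1,5)
Step 16: at (-1,5) — EXIT via top edge, pos 5
Distinct cells visited: 16 (path length 16)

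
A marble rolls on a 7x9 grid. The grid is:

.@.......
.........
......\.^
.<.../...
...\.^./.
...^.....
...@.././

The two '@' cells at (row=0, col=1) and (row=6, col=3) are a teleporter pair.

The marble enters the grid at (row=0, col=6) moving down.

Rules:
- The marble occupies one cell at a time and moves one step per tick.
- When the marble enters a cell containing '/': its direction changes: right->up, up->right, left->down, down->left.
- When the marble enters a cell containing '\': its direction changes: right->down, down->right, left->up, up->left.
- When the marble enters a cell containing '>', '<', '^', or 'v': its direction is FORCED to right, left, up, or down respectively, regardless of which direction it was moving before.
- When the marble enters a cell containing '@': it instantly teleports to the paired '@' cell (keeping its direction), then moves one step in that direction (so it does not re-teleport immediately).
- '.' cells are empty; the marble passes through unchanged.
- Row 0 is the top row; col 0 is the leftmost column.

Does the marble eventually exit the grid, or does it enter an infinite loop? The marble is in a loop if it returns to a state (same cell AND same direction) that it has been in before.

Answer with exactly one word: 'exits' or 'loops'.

Step 1: enter (0,6), '.' pass, move down to (1,6)
Step 2: enter (1,6), '.' pass, move down to (2,6)
Step 3: enter (2,6), '\' deflects down->right, move right to (2,7)
Step 4: enter (2,7), '.' pass, move right to (2,8)
Step 5: enter (2,8), '^' forces right->up, move up to (1,8)
Step 6: enter (1,8), '.' pass, move up to (0,8)
Step 7: enter (0,8), '.' pass, move up to (-1,8)
Step 8: at (-1,8) — EXIT via top edge, pos 8

Answer: exits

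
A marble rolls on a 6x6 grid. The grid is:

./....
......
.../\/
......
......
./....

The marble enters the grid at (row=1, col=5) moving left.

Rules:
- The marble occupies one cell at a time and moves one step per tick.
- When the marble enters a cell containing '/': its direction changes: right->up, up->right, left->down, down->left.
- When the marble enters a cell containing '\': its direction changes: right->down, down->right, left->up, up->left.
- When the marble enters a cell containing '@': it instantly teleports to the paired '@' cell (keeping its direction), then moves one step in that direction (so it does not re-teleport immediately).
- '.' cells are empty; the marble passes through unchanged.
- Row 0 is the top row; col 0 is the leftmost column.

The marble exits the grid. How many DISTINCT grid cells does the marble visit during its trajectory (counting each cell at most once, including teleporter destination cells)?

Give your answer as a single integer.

Answer: 6

Derivation:
Step 1: enter (1,5), '.' pass, move left to (1,4)
Step 2: enter (1,4), '.' pass, move left to (1,3)
Step 3: enter (1,3), '.' pass, move left to (1,2)
Step 4: enter (1,2), '.' pass, move left to (1,1)
Step 5: enter (1,1), '.' pass, move left to (1,0)
Step 6: enter (1,0), '.' pass, move left to (1,-1)
Step 7: at (1,-1) — EXIT via left edge, pos 1
Distinct cells visited: 6 (path length 6)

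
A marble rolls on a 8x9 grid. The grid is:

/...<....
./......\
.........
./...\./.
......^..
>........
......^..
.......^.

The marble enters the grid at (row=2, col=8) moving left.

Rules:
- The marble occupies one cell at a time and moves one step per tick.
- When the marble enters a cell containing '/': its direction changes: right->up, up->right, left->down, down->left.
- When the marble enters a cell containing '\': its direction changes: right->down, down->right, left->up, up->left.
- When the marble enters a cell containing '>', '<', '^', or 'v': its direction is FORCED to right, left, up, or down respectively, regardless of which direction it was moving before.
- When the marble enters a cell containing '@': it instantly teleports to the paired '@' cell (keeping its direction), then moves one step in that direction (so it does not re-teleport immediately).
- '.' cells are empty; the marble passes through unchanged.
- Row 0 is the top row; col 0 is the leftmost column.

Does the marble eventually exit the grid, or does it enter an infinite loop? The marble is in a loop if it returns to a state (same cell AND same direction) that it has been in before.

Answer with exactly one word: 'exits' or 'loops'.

Answer: exits

Derivation:
Step 1: enter (2,8), '.' pass, move left to (2,7)
Step 2: enter (2,7), '.' pass, move left to (2,6)
Step 3: enter (2,6), '.' pass, move left to (2,5)
Step 4: enter (2,5), '.' pass, move left to (2,4)
Step 5: enter (2,4), '.' pass, move left to (2,3)
Step 6: enter (2,3), '.' pass, move left to (2,2)
Step 7: enter (2,2), '.' pass, move left to (2,1)
Step 8: enter (2,1), '.' pass, move left to (2,0)
Step 9: enter (2,0), '.' pass, move left to (2,-1)
Step 10: at (2,-1) — EXIT via left edge, pos 2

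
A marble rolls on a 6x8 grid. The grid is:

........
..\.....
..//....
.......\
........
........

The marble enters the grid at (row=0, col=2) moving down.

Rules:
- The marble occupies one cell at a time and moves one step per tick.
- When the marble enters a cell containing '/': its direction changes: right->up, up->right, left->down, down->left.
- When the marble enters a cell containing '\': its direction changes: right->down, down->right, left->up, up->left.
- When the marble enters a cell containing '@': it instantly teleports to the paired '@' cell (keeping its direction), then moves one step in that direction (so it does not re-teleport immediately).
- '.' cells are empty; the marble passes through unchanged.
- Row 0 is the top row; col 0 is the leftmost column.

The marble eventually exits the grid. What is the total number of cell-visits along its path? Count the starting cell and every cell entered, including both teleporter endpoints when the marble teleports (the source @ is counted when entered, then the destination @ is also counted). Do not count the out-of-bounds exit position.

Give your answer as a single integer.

Step 1: enter (0,2), '.' pass, move down to (1,2)
Step 2: enter (1,2), '\' deflects down->right, move right to (1,3)
Step 3: enter (1,3), '.' pass, move right to (1,4)
Step 4: enter (1,4), '.' pass, move right to (1,5)
Step 5: enter (1,5), '.' pass, move right to (1,6)
Step 6: enter (1,6), '.' pass, move right to (1,7)
Step 7: enter (1,7), '.' pass, move right to (1,8)
Step 8: at (1,8) — EXIT via right edge, pos 1
Path length (cell visits): 7

Answer: 7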